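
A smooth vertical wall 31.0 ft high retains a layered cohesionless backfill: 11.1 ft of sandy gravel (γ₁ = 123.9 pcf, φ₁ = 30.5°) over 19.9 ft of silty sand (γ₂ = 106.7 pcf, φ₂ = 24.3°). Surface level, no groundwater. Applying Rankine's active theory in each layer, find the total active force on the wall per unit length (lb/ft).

K_a1 = tan²(45°−30.5°/2) = 0.3267; K_a2 = tan²(45°−24.3°/2) = 0.4169.
Layer 1: σ at base = K_a1 γ₁ h₁ = 449.3 psf; P₁ = ½×449.3×11.1 = 2493.
Layer 2: σ_v at top = γ₁h₁ = 1375; σ_h top = K_a2×1375 = 573.4; σ_h base = K_a2×(1375+106.7×19.9) = 1459.
P₂ = ½(573.4+1459)×19.9 = 20220. Total P_a = 2493+20220 = 22710 lb/ft.

22700 lb/ft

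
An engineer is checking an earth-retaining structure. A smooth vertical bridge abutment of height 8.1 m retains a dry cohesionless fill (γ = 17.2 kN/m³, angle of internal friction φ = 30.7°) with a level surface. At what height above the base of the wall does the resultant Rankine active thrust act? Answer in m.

K_a = 0.3240.
The pressure distribution is triangular, so the resultant acts at H/3 above the base = 8.1/3 = 2.700 m.

2.70 m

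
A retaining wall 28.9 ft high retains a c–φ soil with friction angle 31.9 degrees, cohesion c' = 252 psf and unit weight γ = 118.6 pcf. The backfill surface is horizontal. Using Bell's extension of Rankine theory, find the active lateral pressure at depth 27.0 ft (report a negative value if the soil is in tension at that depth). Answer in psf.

708 psf

K_a = (1 − sin φ)/(1 + sin φ) = 0.3085.
σ_a = K_a γ z − 2c√K_a = 0.3085×118.6×27.0 − 2×252×0.5555 = 708.0 psf.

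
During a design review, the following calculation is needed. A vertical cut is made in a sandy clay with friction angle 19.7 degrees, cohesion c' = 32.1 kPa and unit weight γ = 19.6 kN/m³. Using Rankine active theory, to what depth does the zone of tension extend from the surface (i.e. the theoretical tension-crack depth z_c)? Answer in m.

4.65 m

K_a = tan²(45° − 19.7°/2) = 0.4958; √K_a = 0.7041.
The active pressure is zero where K_a γ z = 2c√K_a, so z_c = 2c/(γ√K_a) = 2×32.1/(19.6×0.7041) = 4.652 m.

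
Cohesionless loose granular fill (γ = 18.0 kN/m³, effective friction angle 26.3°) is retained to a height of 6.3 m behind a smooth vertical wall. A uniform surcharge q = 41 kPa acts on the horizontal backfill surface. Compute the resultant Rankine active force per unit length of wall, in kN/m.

K_a = tan²(45° − φ/2) = 0.3859.
Soil triangle: ½ K_a γ H² = 0.5×0.3859×18.0×6.3² = 137.9 kN/m.
Surcharge rectangle: K_a q H = 0.3859×41×6.3 = 99.69 kN/m.
Total = 137.9 + 99.69 = 237.5 kN/m.

238 kN/m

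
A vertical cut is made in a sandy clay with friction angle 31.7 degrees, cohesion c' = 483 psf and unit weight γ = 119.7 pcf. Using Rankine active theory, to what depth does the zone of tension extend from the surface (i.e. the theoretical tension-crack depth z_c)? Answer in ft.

14.5 ft

K_a = tan²(45° − 31.7°/2) = 0.3111; √K_a = 0.5577.
The active pressure is zero where K_a γ z = 2c√K_a, so z_c = 2c/(γ√K_a) = 2×483/(119.7×0.5577) = 14.47 ft.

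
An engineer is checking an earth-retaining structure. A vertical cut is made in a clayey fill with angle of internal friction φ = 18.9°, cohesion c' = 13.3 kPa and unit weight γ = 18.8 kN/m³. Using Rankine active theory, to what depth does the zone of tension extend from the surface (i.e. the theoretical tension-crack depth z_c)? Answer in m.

1.98 m

K_a = tan²(45° − 18.9°/2) = 0.5107; √K_a = 0.7146.
The active pressure is zero where K_a γ z = 2c√K_a, so z_c = 2c/(γ√K_a) = 2×13.3/(18.8×0.7146) = 1.980 m.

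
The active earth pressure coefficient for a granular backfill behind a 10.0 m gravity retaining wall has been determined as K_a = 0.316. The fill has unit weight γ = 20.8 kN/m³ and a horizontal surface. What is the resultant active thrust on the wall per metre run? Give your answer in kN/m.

329 kN/m

P = ½ K_a γ H² = 0.5 × 0.316 × 20.8 × 10.0² = 328.6 kN/m.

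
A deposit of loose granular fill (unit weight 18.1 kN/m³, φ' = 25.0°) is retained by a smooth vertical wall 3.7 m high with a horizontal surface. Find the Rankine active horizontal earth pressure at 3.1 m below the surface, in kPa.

K_a = (1 − sin φ)/(1 + sin φ) = 0.4059.
σ_h = K_a γ z = 0.4059 × 18.1 × 3.1 = 22.77 kPa.

22.8 kPa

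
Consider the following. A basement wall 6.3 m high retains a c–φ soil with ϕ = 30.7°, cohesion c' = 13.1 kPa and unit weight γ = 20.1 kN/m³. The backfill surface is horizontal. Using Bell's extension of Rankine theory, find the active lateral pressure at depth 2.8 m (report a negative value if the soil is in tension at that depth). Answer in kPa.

K_a = (1 − sin φ)/(1 + sin φ) = 0.3240.
σ_a = K_a γ z − 2c√K_a = 0.3240×20.1×2.8 − 2×13.1×0.5692 = 3.322 kPa.

3.32 kPa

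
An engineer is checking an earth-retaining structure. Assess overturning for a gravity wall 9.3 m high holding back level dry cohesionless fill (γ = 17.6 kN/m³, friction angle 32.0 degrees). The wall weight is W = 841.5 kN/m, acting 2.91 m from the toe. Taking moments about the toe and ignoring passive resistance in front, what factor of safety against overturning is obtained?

K_a = tan²(45° − 32.0°/2) = 0.3073.
P_a = ½K_aγH² = 0.5×0.3073×17.6×9.3² = 233.9 kN/m, acting at H/3 = 3.100 m above the base.
Overturning moment M_o = P_a × H/3 = 233.9 × 3.100 = 725.0.
Resisting moment M_r = W × 2.91 = 841.5 × 2.91 = 2449.
FS_overturning = M_r/M_o = 2449/725.0 = 3.378.

3.38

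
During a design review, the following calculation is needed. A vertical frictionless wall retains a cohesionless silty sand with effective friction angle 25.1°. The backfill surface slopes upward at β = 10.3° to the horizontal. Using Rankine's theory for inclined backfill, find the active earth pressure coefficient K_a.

K_a = cos β · (cos β − √(cos²β − cos²φ)) / (cos β + √(cos²β − cos²φ)).
cos β = 0.9839, cos φ = 0.9056, √(cos²β − cos²φ) = 0.3847.
K_a = 0.9839 × (0.9839 − 0.3847)/(0.9839 + 0.3847) = 0.4308.

0.431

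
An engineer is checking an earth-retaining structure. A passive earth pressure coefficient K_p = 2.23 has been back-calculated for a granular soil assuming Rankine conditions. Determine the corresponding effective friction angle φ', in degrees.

K_p = (1+sin φ)/(1−sin φ) ⇒ sin φ = (K_p − 1)/(K_p + 1) = 0.3808.
φ = arcsin(0.3808) = 22.38°.

22.4°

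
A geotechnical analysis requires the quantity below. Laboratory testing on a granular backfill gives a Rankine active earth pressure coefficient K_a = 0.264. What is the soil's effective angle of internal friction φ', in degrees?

K_a = tan²(45° − φ/2) ⇒ 45° − φ/2 = arctan(√0.264) = 27.19°.
φ = 2(45° − 27.19°) = 35.61°.

35.6°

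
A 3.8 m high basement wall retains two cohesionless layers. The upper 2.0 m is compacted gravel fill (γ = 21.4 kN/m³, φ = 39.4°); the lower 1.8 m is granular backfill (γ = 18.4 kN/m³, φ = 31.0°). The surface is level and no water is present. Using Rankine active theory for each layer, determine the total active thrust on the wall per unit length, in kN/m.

K_a1 = tan²(45°−39.4°/2) = 0.2234; K_a2 = tan²(45°−31.0°/2) = 0.3201.
Layer 1: σ at base = K_a1 γ₁ h₁ = 9.563 kPa; P₁ = ½×9.563×2.0 = 9.563.
Layer 2: σ_v at top = γ₁h₁ = 42.80; σ_h top = K_a2×42.80 = 13.70; σ_h base = K_a2×(42.80+18.4×1.8) = 24.30.
P₂ = ½(13.70+24.30)×1.8 = 34.20. Total P_a = 9.563+34.20 = 43.77 kN/m.

43.8 kN/m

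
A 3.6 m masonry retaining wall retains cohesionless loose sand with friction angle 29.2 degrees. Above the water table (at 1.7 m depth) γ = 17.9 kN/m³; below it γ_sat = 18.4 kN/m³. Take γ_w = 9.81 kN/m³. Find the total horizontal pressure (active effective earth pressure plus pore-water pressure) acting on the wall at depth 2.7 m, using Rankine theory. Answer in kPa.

23.2 kPa

K_a = (1 − sin φ)/(1 + sin φ) = 0.3442.
γ' = 18.4 − 9.81 = 8.590 kN/m³.
Effective vertical stress at 2.7 m: σ'_v = 17.9×1.7 + 8.590×1.00 = 39.02 kPa.
σ'_h = K_a σ'_v = 0.3442 × 39.02 = 13.43 kPa; u = γ_w × 1.00 = 9.810 kPa.
Total σ_h = 13.43 + 9.810 = 23.24 kPa.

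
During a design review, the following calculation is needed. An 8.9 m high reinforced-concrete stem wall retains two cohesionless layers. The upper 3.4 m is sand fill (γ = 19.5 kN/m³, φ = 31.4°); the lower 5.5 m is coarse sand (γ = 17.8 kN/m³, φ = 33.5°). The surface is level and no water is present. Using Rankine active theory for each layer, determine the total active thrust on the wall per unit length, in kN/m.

K_a1 = tan²(45°−31.4°/2) = 0.3149; K_a2 = tan²(45°−33.5°/2) = 0.2887.
Layer 1: σ at base = K_a1 γ₁ h₁ = 20.88 kPa; P₁ = ½×20.88×3.4 = 35.49.
Layer 2: σ_v at top = γ₁h₁ = 66.30; σ_h top = K_a2×66.30 = 19.14; σ_h base = K_a2×(66.30+17.8×5.5) = 47.41.
P₂ = ½(19.14+47.41)×5.5 = 183.0. Total P_a = 35.49+183.0 = 218.5 kN/m.

219 kN/m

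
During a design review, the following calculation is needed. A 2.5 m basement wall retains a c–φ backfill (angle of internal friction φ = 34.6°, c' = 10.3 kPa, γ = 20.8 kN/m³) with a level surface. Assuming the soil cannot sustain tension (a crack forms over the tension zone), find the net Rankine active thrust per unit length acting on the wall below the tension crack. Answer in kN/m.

1.08 kN/m

K_a = 0.2756; √K_a = 0.5250.
Tension-crack depth z_c = 2c/(γ√K_a) = 2×10.3/(20.8×0.5250) = 1.886 m.
σ_a at base = K_a γ H − 2c√K_a = 0.2756×20.8×2.5 − 2×10.3×0.5250 = 3.518 kPa.
P_a = ½ × 3.518 × (H − z_c) = 0.5×3.518×0.6136 = 1.079 kN/m.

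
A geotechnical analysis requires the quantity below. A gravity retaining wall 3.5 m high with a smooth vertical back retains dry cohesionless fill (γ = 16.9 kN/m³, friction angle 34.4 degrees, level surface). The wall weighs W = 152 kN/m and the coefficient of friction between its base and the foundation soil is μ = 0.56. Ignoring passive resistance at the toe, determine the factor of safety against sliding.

2.96

K_a = tan²(45° − 34.4°/2) = 0.2780.
P_a = ½K_aγH² = 0.5×0.2780×16.9×3.5² = 28.77 kN/m, acting at H/3 = 1.167 m above the base.
FS_sliding = μW / P_a = 0.56×152 / 28.77 = 2.958.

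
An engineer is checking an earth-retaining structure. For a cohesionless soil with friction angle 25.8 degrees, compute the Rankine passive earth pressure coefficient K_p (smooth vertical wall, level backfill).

K_p = (1 + sin φ)/(1 − sin φ) = tan²(45° + 25.8°/2) = 2.541.

2.54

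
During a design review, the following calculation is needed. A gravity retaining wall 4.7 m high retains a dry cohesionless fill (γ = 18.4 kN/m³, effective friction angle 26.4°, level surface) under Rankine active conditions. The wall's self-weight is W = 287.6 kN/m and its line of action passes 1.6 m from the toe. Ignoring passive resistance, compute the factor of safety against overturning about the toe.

3.76

K_a = tan²(45° − 26.4°/2) = 0.3844.
P_a = ½K_aγH² = 0.5×0.3844×18.4×4.7² = 78.13 kN/m, acting at H/3 = 1.567 m above the base.
Overturning moment M_o = P_a × H/3 = 78.13 × 1.567 = 122.4.
Resisting moment M_r = W × 1.6 = 287.6 × 1.6 = 460.2.
FS_overturning = M_r/M_o = 460.2/122.4 = 3.759.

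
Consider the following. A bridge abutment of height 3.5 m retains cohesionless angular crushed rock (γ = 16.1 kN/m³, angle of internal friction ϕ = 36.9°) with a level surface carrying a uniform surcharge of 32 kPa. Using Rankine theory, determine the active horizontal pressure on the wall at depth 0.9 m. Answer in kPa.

11.6 kPa

K_a = (1 − sin φ)/(1 + sin φ) = 0.2497.
σ_v = γz + q = 16.1 × 0.9 + 32 = 46.49 kPa.
σ_h = K_a σ_v = 0.2497 × 46.49 = 11.61 kPa.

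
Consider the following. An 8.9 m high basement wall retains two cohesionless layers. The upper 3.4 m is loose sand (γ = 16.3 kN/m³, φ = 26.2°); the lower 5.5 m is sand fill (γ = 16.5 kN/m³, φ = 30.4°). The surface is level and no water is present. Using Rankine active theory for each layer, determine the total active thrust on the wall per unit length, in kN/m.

218 kN/m

K_a1 = tan²(45°−26.2°/2) = 0.3874; K_a2 = tan²(45°−30.4°/2) = 0.3280.
Layer 1: σ at base = K_a1 γ₁ h₁ = 21.47 kPa; P₁ = ½×21.47×3.4 = 36.50.
Layer 2: σ_v at top = γ₁h₁ = 55.42; σ_h top = K_a2×55.42 = 18.18; σ_h base = K_a2×(55.42+16.5×5.5) = 47.94.
P₂ = ½(18.18+47.94)×5.5 = 181.8. Total P_a = 36.50+181.8 = 218.3 kN/m.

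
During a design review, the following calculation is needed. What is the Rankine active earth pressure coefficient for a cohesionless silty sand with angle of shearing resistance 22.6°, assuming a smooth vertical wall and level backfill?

K_a = tan²(45° − φ/2) = tan²(33.70°) = 0.4448.

0.445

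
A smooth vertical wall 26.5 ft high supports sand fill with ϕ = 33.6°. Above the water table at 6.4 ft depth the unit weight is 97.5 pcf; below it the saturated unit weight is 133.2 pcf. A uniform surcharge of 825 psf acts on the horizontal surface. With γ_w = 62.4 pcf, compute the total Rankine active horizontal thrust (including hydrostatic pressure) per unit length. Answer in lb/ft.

27200 lb/ft

K_a = tan²(45° − φ/2) = 0.2875.
γ' = 133.2 − 62.4 = 70.80 pcf. h₂ = H − d_w = 20.1 ft.
σ'_h: at surface K_a·q = 237.2; at WT K_a(q+γd_w) = 416.6; at base K_a(q+γd_w+γ'h₂) = 825.7 psf.
P₁ = ½(237.2+416.6)×6.4 = 2092; P₂ = ½(416.6+825.7)×20.1 = 12490; P_w = ½γ_w h₂² = 12610.
Total = 2092+12490+12610 = 27180 lb/ft.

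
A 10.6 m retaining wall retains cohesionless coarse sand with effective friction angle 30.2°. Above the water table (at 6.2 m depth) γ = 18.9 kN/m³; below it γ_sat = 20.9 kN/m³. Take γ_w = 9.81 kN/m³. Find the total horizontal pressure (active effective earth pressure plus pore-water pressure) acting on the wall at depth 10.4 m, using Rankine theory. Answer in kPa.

K_a = (1 − sin φ)/(1 + sin φ) = 0.3307.
γ' = 20.9 − 9.81 = 11.09 kN/m³.
Effective vertical stress at 10.4 m: σ'_v = 18.9×6.2 + 11.09×4.20 = 163.8 kPa.
σ'_h = K_a σ'_v = 0.3307 × 163.8 = 54.15 kPa; u = γ_w × 4.20 = 41.20 kPa.
Total σ_h = 54.15 + 41.20 = 95.35 kPa.

95.3 kPa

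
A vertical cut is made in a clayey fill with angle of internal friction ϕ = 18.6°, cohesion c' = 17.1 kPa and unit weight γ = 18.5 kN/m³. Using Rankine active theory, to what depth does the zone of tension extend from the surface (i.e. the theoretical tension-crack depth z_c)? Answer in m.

K_a = tan²(45° − 18.6°/2) = 0.5163; √K_a = 0.7186.
The active pressure is zero where K_a γ z = 2c√K_a, so z_c = 2c/(γ√K_a) = 2×17.1/(18.5×0.7186) = 2.573 m.

2.57 m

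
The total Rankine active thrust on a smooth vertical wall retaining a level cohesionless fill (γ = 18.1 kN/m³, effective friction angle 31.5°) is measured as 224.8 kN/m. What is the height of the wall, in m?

8.90 m

K_a = 0.3136. P_a = ½ K_a γ H² ⇒ H = √(2P_a/(K_a γ)).
H = √(2×224.8/(0.3136×18.1)) = 8.899 m.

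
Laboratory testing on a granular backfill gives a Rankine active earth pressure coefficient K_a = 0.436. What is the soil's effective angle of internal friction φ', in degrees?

23.1°

K_a = tan²(45° − φ/2) ⇒ 45° − φ/2 = arctan(√0.436) = 33.44°.
φ = 2(45° − 33.44°) = 23.13°.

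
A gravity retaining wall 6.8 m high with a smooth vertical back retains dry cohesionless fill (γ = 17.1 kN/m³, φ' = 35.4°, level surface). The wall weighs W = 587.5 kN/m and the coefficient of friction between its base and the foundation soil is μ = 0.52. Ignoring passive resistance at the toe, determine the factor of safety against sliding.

2.90

K_a = tan²(45° − 35.4°/2) = 0.2664.
P_a = ½K_aγH² = 0.5×0.2664×17.1×6.8² = 105.3 kN/m, acting at H/3 = 2.267 m above the base.
FS_sliding = μW / P_a = 0.52×587.5 / 105.3 = 2.901.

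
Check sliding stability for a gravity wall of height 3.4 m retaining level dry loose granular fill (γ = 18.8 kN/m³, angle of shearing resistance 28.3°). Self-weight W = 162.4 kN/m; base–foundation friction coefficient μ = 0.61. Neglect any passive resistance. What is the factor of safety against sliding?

2.56

K_a = tan²(45° − 28.3°/2) = 0.3568.
P_a = ½K_aγH² = 0.5×0.3568×18.8×3.4² = 38.77 kN/m, acting at H/3 = 1.133 m above the base.
FS_sliding = μW / P_a = 0.61×162.4 / 38.77 = 2.555.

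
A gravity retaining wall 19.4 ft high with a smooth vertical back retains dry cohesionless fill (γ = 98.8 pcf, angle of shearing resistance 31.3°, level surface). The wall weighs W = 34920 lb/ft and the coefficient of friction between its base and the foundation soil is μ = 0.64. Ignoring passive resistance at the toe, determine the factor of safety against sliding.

3.80

K_a = tan²(45° − 31.3°/2) = 0.3162.
P_a = ½K_aγH² = 0.5×0.3162×98.8×19.4² = 5879 lb/ft, acting at H/3 = 6.467 ft above the base.
FS_sliding = μW / P_a = 0.64×34920 / 5879 = 3.801.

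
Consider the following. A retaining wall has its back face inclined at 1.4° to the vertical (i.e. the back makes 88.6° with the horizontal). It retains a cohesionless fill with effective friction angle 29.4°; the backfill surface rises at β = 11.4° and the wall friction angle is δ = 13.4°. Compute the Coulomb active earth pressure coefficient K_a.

0.374

K_a = sin²(α+φ) / [sin²α · sin(α−δ) · (1 + √{sin(φ+δ)sin(φ−β) / (sin(α−δ)sin(α+β))})²].
With α = 88.6°, φ = 29.4°, δ = 13.4°, β = 11.4°: K_a = 0.3736.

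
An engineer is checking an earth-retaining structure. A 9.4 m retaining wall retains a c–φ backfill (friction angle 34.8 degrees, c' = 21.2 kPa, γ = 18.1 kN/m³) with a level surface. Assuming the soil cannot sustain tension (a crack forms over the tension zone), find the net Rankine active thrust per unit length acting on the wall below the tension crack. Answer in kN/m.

59.9 kN/m

K_a = 0.2733; √K_a = 0.5228.
Tension-crack depth z_c = 2c/(γ√K_a) = 2×21.2/(18.1×0.5228) = 4.481 m.
σ_a at base = K_a γ H − 2c√K_a = 0.2733×18.1×9.4 − 2×21.2×0.5228 = 24.33 kPa.
P_a = ½ × 24.33 × (H − z_c) = 0.5×24.33×4.919 = 59.85 kN/m.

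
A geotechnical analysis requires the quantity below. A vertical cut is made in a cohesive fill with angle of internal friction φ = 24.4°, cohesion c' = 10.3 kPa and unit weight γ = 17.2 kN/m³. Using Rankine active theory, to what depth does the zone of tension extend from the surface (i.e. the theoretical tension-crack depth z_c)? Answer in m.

K_a = tan²(45° − 24.4°/2) = 0.4153; √K_a = 0.6445.
The active pressure is zero where K_a γ z = 2c√K_a, so z_c = 2c/(γ√K_a) = 2×10.3/(17.2×0.6445) = 1.858 m.

1.86 m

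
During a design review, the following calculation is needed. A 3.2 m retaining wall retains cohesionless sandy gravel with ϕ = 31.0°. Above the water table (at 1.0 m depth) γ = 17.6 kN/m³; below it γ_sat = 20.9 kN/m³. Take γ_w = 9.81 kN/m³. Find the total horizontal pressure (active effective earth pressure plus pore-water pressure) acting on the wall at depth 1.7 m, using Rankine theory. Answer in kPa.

15.0 kPa

K_a = (1 − sin φ)/(1 + sin φ) = 0.3201.
γ' = 20.9 − 9.81 = 11.09 kN/m³.
Effective vertical stress at 1.7 m: σ'_v = 17.6×1.0 + 11.09×0.700 = 25.36 kPa.
σ'_h = K_a σ'_v = 0.3201 × 25.36 = 8.119 kPa; u = γ_w × 0.700 = 6.867 kPa.
Total σ_h = 8.119 + 6.867 = 14.99 kPa.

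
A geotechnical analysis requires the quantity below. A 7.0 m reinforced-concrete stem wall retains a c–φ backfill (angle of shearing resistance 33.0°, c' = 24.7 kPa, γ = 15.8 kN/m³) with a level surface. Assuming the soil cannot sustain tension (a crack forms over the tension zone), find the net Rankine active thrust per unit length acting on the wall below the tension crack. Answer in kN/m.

3.59 kN/m

K_a = 0.2948; √K_a = 0.5430.
Tension-crack depth z_c = 2c/(γ√K_a) = 2×24.7/(15.8×0.5430) = 5.758 m.
σ_a at base = K_a γ H − 2c√K_a = 0.2948×15.8×7.0 − 2×24.7×0.5430 = 5.783 kPa.
P_a = ½ × 5.783 × (H − z_c) = 0.5×5.783×1.242 = 3.590 kN/m.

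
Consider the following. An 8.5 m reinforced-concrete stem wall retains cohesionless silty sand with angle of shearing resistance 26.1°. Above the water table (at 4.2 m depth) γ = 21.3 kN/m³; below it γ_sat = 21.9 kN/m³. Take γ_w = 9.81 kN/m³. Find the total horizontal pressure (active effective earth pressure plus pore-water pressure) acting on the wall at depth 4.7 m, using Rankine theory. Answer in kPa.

42.1 kPa

K_a = (1 − sin φ)/(1 + sin φ) = 0.3889.
γ' = 21.9 − 9.81 = 12.09 kN/m³.
Effective vertical stress at 4.7 m: σ'_v = 21.3×4.2 + 12.09×0.500 = 95.51 kPa.
σ'_h = K_a σ'_v = 0.3889 × 95.51 = 37.15 kPa; u = γ_w × 0.500 = 4.905 kPa.
Total σ_h = 37.15 + 4.905 = 42.05 kPa.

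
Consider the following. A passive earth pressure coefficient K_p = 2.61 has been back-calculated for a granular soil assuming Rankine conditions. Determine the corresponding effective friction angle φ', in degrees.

26.5°

K_p = (1+sin φ)/(1−sin φ) ⇒ sin φ = (K_p − 1)/(K_p + 1) = 0.4460.
φ = arcsin(0.4460) = 26.49°.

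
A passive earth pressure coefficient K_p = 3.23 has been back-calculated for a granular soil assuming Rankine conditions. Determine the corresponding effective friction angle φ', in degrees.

K_p = (1+sin φ)/(1−sin φ) ⇒ sin φ = (K_p − 1)/(K_p + 1) = 0.5272.
φ = arcsin(0.5272) = 31.82°.

31.8°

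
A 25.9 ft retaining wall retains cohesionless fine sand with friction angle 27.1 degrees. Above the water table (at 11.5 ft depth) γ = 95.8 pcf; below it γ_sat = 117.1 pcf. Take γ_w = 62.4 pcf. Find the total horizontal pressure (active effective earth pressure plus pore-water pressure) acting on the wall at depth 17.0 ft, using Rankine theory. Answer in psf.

868 psf

K_a = (1 − sin φ)/(1 + sin φ) = 0.3741.
γ' = 117.1 − 62.4 = 54.70 pcf.
Effective vertical stress at 17.0 ft: σ'_v = 95.8×11.5 + 54.70×5.50 = 1403 psf.
σ'_h = K_a σ'_v = 0.3741 × 1403 = 524.6 psf; u = γ_w × 5.50 = 343.2 psf.
Total σ_h = 524.6 + 343.2 = 867.8 psf.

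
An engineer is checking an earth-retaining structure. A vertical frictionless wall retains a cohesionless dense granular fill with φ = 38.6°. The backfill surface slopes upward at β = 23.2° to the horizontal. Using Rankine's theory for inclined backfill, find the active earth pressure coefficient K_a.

K_a = cos β · (cos β − √(cos²β − cos²φ)) / (cos β + √(cos²β − cos²φ)).
cos β = 0.9191, cos φ = 0.7815, √(cos²β − cos²φ) = 0.4838.
K_a = 0.9191 × (0.9191 − 0.4838)/(0.9191 + 0.4838) = 0.2852.

0.285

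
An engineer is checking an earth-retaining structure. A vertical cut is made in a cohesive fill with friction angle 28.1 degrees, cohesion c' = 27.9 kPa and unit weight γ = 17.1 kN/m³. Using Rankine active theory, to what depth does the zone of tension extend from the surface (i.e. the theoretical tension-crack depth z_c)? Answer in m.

5.44 m

K_a = tan²(45° − 28.1°/2) = 0.3596; √K_a = 0.5997.
The active pressure is zero where K_a γ z = 2c√K_a, so z_c = 2c/(γ√K_a) = 2×27.9/(17.1×0.5997) = 5.442 m.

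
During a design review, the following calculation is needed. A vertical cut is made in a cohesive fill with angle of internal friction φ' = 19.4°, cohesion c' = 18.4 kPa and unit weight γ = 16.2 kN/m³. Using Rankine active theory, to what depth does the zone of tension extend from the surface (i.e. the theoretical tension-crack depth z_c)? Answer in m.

3.21 m

K_a = tan²(45° − 19.4°/2) = 0.5013; √K_a = 0.7080.
The active pressure is zero where K_a γ z = 2c√K_a, so z_c = 2c/(γ√K_a) = 2×18.4/(16.2×0.7080) = 3.208 m.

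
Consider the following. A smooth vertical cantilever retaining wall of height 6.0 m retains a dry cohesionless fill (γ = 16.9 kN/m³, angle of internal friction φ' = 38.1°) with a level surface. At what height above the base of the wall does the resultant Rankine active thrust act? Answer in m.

2.00 m

K_a = 0.2368.
The pressure distribution is triangular, so the resultant acts at H/3 above the base = 6.0/3 = 2.000 m.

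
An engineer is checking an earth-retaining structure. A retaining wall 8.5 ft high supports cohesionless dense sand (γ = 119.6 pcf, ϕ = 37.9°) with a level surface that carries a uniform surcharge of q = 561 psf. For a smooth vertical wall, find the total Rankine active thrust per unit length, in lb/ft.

2170 lb/ft

K_a = tan²(45° − φ/2) = 0.2389.
Soil triangle: ½ K_a γ H² = 0.5×0.2389×119.6×8.5² = 1032 lb/ft.
Surcharge rectangle: K_a q H = 0.2389×561×8.5 = 1139 lb/ft.
Total = 1032 + 1139 = 2172 lb/ft.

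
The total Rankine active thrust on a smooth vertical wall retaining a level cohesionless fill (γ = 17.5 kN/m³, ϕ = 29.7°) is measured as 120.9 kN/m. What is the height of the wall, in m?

K_a = 0.3374. P_a = ½ K_a γ H² ⇒ H = √(2P_a/(K_a γ)).
H = √(2×120.9/(0.3374×17.5)) = 6.400 m.

6.40 m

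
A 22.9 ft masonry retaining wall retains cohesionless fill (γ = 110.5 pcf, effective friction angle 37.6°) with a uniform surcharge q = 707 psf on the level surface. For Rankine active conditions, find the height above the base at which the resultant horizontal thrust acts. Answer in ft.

K_a = 0.2421.
Triangular part P₁ = ½K_aγH² = 7015 at H/3 = 7.633 ft; rectangular part P₂ = K_a q H = 3920 at H/2 = 11.45 ft.
ȳ = (P₁·7.633 + P₂·11.45)/(P₁+P₂) = 9.002 ft.

9.00 ft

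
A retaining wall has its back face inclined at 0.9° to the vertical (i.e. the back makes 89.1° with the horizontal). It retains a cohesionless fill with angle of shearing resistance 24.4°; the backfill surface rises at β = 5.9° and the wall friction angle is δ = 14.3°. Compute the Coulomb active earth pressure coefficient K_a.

K_a = sin²(α+φ) / [sin²α · sin(α−δ) · (1 + √{sin(φ+δ)sin(φ−β) / (sin(α−δ)sin(α+β))})²].
With α = 89.1°, φ = 24.4°, δ = 14.3°, β = 5.9°: K_a = 0.4122.

0.412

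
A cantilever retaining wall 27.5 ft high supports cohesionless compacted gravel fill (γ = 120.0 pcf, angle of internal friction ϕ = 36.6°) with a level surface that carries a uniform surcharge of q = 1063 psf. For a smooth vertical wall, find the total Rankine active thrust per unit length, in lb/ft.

18900 lb/ft

K_a = tan²(45° − φ/2) = 0.2530.
Soil triangle: ½ K_a γ H² = 0.5×0.2530×120.0×27.5² = 11480 lb/ft.
Surcharge rectangle: K_a q H = 0.2530×1063×27.5 = 7395 lb/ft.
Total = 11480 + 7395 = 18870 lb/ft.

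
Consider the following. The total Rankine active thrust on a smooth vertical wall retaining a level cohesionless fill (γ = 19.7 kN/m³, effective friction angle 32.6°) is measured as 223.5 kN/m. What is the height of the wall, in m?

K_a = 0.2997. P_a = ½ K_a γ H² ⇒ H = √(2P_a/(K_a γ)).
H = √(2×223.5/(0.2997×19.7)) = 8.701 m.

8.70 m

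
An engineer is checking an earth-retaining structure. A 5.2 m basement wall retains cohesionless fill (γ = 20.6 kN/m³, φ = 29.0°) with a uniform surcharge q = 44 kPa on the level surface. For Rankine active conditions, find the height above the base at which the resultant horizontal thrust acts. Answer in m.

K_a = 0.3470.
Triangular part P₁ = ½K_aγH² = 96.64 at H/3 = 1.733 m; rectangular part P₂ = K_a q H = 79.39 at H/2 = 2.600 m.
ȳ = (P₁·1.733 + P₂·2.600)/(P₁+P₂) = 2.124 m.

2.12 m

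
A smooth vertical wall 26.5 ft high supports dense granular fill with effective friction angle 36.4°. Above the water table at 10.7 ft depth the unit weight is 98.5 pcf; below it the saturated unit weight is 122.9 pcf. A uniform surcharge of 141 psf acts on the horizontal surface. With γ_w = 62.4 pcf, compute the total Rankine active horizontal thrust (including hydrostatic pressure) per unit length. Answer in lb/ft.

K_a = tan²(45° − φ/2) = 0.2552.
γ' = 122.9 − 62.4 = 60.50 pcf. h₂ = H − d_w = 15.8 ft.
σ'_h: at surface K_a·q = 35.98; at WT K_a(q+γd_w) = 304.9; at base K_a(q+γd_w+γ'h₂) = 548.8 psf.
P₁ = ½(35.98+304.9)×10.7 = 1824; P₂ = ½(304.9+548.8)×15.8 = 6744; P_w = ½γ_w h₂² = 7789.
Total = 1824+6744+7789 = 16360 lb/ft.

16400 lb/ft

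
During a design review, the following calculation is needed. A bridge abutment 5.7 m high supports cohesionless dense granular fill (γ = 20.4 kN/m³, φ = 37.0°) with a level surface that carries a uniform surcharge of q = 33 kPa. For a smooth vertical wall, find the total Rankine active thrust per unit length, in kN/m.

K_a = tan²(45° − φ/2) = 0.2486.
Soil triangle: ½ K_a γ H² = 0.5×0.2486×20.4×5.7² = 82.38 kN/m.
Surcharge rectangle: K_a q H = 0.2486×33×5.7 = 46.76 kN/m.
Total = 82.38 + 46.76 = 129.1 kN/m.

129 kN/m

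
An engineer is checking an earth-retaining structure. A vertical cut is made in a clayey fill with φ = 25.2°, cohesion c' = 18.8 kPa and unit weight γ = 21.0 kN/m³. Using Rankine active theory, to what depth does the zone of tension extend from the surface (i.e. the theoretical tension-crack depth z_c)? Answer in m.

2.82 m

K_a = tan²(45° − 25.2°/2) = 0.4027; √K_a = 0.6346.
The active pressure is zero where K_a γ z = 2c√K_a, so z_c = 2c/(γ√K_a) = 2×18.8/(21.0×0.6346) = 2.821 m.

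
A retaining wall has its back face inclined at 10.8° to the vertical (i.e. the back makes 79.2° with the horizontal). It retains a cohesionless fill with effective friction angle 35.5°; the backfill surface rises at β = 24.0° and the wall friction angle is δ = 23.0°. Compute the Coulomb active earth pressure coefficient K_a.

K_a = sin²(α+φ) / [sin²α · sin(α−δ) · (1 + √{sin(φ+δ)sin(φ−β) / (sin(α−δ)sin(α+β))})²].
With α = 79.2°, φ = 35.5°, δ = 23.0°, β = 24.0°: K_a = 0.4840.

0.484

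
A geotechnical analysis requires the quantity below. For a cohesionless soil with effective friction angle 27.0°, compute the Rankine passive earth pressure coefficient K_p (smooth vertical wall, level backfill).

K_p = (1 + sin φ)/(1 − sin φ) = tan²(45° + 27.0°/2) = 2.663.

2.66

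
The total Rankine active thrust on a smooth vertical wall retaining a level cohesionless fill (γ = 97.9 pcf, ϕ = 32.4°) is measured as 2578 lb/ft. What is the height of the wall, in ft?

13.2 ft

K_a = 0.3022. P_a = ½ K_a γ H² ⇒ H = √(2P_a/(K_a γ)).
H = √(2×2578/(0.3022×97.9)) = 13.20 ft.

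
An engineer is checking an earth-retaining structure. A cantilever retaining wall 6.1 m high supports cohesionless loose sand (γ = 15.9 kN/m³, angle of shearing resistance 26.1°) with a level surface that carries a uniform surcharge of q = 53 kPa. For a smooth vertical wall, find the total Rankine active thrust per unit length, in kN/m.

241 kN/m

K_a = tan²(45° − φ/2) = 0.3889.
Soil triangle: ½ K_a γ H² = 0.5×0.3889×15.9×6.1² = 115.1 kN/m.
Surcharge rectangle: K_a q H = 0.3889×53×6.1 = 125.7 kN/m.
Total = 115.1 + 125.7 = 240.8 kN/m.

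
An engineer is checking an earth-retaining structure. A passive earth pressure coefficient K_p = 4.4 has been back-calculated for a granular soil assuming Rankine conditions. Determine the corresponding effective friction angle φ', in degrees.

K_p = (1+sin φ)/(1−sin φ) ⇒ sin φ = (K_p − 1)/(K_p + 1) = 0.6296.
φ = arcsin(0.6296) = 39.02°.

39.0°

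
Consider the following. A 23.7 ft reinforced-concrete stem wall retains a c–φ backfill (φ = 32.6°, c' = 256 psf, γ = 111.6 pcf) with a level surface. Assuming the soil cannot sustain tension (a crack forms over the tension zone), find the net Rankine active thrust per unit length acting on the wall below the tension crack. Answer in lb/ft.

K_a = 0.2997; √K_a = 0.5475.
Tension-crack depth z_c = 2c/(γ√K_a) = 2×256/(111.6×0.5475) = 8.380 ft.
σ_a at base = K_a γ H − 2c√K_a = 0.2997×111.6×23.7 − 2×256×0.5475 = 512.5 psf.
P_a = ½ × 512.5 × (H − z_c) = 0.5×512.5×15.32 = 3926 lb/ft.

3930 lb/ft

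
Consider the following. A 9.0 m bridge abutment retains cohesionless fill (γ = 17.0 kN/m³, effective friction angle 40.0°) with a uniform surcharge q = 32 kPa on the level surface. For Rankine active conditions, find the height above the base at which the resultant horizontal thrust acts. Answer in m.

3.44 m

K_a = 0.2174.
Triangular part P₁ = ½K_aγH² = 149.7 at H/3 = 3.000 m; rectangular part P₂ = K_a q H = 62.62 at H/2 = 4.500 m.
ȳ = (P₁·3.000 + P₂·4.500)/(P₁+P₂) = 3.442 m.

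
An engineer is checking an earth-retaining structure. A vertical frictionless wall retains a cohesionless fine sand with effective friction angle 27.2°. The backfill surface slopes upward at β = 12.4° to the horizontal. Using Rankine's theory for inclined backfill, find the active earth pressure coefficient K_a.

0.406

K_a = cos β · (cos β − √(cos²β − cos²φ)) / (cos β + √(cos²β − cos²φ)).
cos β = 0.9767, cos φ = 0.8894, √(cos²β − cos²φ) = 0.4035.
K_a = 0.9767 × (0.9767 − 0.4035)/(0.9767 + 0.4035) = 0.4056.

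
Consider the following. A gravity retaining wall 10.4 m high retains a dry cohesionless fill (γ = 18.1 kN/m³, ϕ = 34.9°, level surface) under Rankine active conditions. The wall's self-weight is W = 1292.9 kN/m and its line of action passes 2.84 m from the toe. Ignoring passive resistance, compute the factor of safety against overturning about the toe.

3.98

K_a = tan²(45° − 34.9°/2) = 0.2721.
P_a = ½K_aγH² = 0.5×0.2721×18.1×10.4² = 266.4 kN/m, acting at H/3 = 3.467 m above the base.
Overturning moment M_o = P_a × H/3 = 266.4 × 3.467 = 923.5.
Resisting moment M_r = W × 2.84 = 1292.9 × 2.84 = 3672.
FS_overturning = M_r/M_o = 3672/923.5 = 3.976.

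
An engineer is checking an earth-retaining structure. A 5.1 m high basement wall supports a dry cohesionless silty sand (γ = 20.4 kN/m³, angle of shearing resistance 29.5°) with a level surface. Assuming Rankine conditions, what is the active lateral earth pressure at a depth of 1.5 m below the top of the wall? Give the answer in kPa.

K_a = (1 − sin φ)/(1 + sin φ) = 0.3401.
σ_h = K_a γ z = 0.3401 × 20.4 × 1.5 = 10.41 kPa.

10.4 kPa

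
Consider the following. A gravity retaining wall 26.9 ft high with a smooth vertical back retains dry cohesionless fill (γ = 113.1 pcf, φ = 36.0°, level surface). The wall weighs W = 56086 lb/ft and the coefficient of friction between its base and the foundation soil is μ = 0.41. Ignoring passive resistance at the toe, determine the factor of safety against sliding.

K_a = tan²(45° − 36.0°/2) = 0.2596.
P_a = ½K_aγH² = 0.5×0.2596×113.1×26.9² = 10620 lb/ft, acting at H/3 = 8.967 ft above the base.
FS_sliding = μW / P_a = 0.41×56086 / 10620 = 2.165.

2.16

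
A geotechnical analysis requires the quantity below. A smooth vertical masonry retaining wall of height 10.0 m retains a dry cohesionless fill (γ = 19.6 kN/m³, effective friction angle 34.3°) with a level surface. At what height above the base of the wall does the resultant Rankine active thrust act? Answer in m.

3.33 m

K_a = 0.2792.
The pressure distribution is triangular, so the resultant acts at H/3 above the base = 10.0/3 = 3.333 m.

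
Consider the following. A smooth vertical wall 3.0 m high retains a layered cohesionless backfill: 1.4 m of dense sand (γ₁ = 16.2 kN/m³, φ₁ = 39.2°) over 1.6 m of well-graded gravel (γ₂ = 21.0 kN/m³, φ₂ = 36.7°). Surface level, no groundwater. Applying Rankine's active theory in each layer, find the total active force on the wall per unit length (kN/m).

19.5 kN/m

K_a1 = tan²(45°−39.2°/2) = 0.2255; K_a2 = tan²(45°−36.7°/2) = 0.2519.
Layer 1: σ at base = K_a1 γ₁ h₁ = 5.114 kPa; P₁ = ½×5.114×1.4 = 3.580.
Layer 2: σ_v at top = γ₁h₁ = 22.68; σ_h top = K_a2×22.68 = 5.712; σ_h base = K_a2×(22.68+21.0×1.6) = 14.17.
P₂ = ½(5.712+14.17)×1.6 = 15.91. Total P_a = 3.580+15.91 = 19.49 kN/m.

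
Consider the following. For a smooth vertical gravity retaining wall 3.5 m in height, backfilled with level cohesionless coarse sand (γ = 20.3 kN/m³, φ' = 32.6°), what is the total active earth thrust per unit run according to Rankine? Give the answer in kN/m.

K_a = tan²(45° − φ/2) = 0.2997.
P_a = ½ K_a γ H² = 0.5 × 0.2997 × 20.3 × 3.5² = 37.27 kN/m.

37.3 kN/m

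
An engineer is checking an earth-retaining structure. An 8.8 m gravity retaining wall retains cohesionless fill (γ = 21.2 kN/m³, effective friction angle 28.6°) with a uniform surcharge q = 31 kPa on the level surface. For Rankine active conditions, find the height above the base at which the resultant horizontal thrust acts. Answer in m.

K_a = 0.3525.
Triangular part P₁ = ½K_aγH² = 289.4 at H/3 = 2.933 m; rectangular part P₂ = K_a q H = 96.17 at H/2 = 4.400 m.
ȳ = (P₁·2.933 + P₂·4.400)/(P₁+P₂) = 3.299 m.

3.30 m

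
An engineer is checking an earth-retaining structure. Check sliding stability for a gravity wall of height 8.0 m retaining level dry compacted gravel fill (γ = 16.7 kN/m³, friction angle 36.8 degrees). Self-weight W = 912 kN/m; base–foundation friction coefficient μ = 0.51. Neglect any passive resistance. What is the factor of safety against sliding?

K_a = tan²(45° − 36.8°/2) = 0.2508.
P_a = ½K_aγH² = 0.5×0.2508×16.7×8.0² = 134.0 kN/m, acting at H/3 = 2.667 m above the base.
FS_sliding = μW / P_a = 0.51×912 / 134.0 = 3.471.

3.47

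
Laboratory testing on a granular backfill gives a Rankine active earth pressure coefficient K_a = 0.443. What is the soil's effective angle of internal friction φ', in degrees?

22.7°

K_a = tan²(45° − φ/2) ⇒ 45° − φ/2 = arctan(√0.443) = 33.65°.
φ = 2(45° − 33.65°) = 22.71°.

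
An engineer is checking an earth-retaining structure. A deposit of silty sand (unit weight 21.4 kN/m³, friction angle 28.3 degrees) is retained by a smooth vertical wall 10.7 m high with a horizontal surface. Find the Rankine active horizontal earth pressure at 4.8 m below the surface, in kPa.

K_a = (1 − sin φ)/(1 + sin φ) = 0.3568.
σ_h = K_a γ z = 0.3568 × 21.4 × 4.8 = 36.65 kPa.

36.6 kPa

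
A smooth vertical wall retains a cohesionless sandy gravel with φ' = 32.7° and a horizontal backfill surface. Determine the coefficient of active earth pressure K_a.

0.298

K_a = (1 − sin φ)/(1 + sin φ) = (1 − sin 32.7°)/(1 + sin 32.7°) = 0.2985.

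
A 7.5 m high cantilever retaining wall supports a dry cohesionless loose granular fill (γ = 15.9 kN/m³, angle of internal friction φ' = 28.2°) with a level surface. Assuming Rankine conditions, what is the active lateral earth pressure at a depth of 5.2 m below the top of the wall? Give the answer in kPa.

29.6 kPa

K_a = (1 − sin φ)/(1 + sin φ) = 0.3582.
σ_h = K_a γ z = 0.3582 × 15.9 × 5.2 = 29.61 kPa.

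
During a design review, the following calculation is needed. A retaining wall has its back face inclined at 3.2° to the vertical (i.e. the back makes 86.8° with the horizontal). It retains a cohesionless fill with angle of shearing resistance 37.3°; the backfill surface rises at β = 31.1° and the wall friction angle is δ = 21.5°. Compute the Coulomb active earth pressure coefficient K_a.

0.422

K_a = sin²(α+φ) / [sin²α · sin(α−δ) · (1 + √{sin(φ+δ)sin(φ−β) / (sin(α−δ)sin(α+β))})²].
With α = 86.8°, φ = 37.3°, δ = 21.5°, β = 31.1°: K_a = 0.4221.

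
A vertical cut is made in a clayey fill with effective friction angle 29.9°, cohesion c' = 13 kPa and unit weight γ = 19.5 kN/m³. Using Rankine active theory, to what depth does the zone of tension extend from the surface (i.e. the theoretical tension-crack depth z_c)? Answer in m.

2.30 m

K_a = tan²(45° − 29.9°/2) = 0.3347; √K_a = 0.5785.
The active pressure is zero where K_a γ z = 2c√K_a, so z_c = 2c/(γ√K_a) = 2×13/(19.5×0.5785) = 2.305 m.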